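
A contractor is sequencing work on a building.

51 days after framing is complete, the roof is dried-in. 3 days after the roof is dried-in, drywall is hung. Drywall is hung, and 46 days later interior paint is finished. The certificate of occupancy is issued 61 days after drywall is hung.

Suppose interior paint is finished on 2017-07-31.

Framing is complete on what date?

Interior paint is finished: Jul 31, 2017.
Drywall is hung: Jul 31, 2017 − 46 days = Jun 15, 2017.
The roof is dried-in: Jun 15, 2017 − 3 days = Jun 12, 2017.
Framing is complete: Jun 12, 2017 − 51 days = Apr 22, 2017.

2017-04-22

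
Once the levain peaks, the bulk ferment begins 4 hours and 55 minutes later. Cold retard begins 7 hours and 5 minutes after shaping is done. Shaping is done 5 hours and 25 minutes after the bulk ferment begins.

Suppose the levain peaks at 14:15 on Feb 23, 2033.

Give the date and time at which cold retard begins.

07:40 on Feb 24, 2033

The levain peaks: 14:15 Feb 23, 2033.
The bulk ferment begins: 14:15 Feb 23, 2033 + 4h55m = 19:10 Feb 23, 2033.
Shaping is done: 19:10 Feb 23, 2033 + 5h25m = 00:35 Feb 24, 2033.
Cold retard begins: 00:35 Feb 24, 2033 + 7h05m = 07:40 Feb 24, 2033.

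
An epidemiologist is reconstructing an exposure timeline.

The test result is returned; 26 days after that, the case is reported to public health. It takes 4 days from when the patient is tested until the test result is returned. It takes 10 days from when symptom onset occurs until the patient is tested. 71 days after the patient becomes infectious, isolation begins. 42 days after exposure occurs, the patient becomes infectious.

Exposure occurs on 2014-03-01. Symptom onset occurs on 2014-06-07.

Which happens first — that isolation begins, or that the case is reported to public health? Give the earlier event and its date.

Exposure occurs: Mar 1, 2014.
The patient becomes infectious: Mar 1, 2014 + 42 days = Apr 12, 2014.
Isolation begins: Apr 12, 2014 + 71 days = Jun 22, 2014.
Symptom onset occurs: Jun 7, 2014.
The patient is tested: Jun 7, 2014 + 10 days = Jun 17, 2014.
The test result is returned: Jun 17, 2014 + 4 days = Jun 21, 2014.
The case is reported to public health: Jun 21, 2014 + 26 days = Jul 17, 2014.
Comparing: isolation begins on Jun 22, 2014 vs the case is reported to public health on Jul 17, 2014. Earlier: isolation begins.

Isolation begins — 2014-06-22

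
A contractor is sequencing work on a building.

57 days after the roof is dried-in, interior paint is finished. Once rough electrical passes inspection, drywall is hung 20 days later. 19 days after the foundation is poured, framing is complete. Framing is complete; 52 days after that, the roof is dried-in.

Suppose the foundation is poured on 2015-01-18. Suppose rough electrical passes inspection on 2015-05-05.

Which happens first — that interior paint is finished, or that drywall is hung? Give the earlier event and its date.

Drywall is hung — 2015-05-25

The foundation is poured: Jan 18, 2015.
Framing is complete: Jan 18, 2015 + 19 days = Feb 6, 2015.
The roof is dried-in: Feb 6, 2015 + 52 days = Mar 30, 2015.
Interior paint is finished: Mar 30, 2015 + 57 days = May 26, 2015.
Rough electrical passes inspection: May 5, 2015.
Drywall is hung: May 5, 2015 + 20 days = May 25, 2015.
Comparing: interior paint is finished on May 26, 2015 vs drywall is hung on May 25, 2015. Earlier: drywall is hung.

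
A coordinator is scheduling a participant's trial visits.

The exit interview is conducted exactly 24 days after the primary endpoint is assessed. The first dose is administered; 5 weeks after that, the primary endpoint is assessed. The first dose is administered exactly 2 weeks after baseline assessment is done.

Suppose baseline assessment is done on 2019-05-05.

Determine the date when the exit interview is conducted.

Baseline assessment is done: May 5, 2019.
The first dose is administered: May 5, 2019 + 2 weeks = May 19, 2019.
The primary endpoint is assessed: May 19, 2019 + 5 weeks = Jun 23, 2019.
The exit interview is conducted: Jun 23, 2019 + 24 days = Jul 17, 2019.

2019-07-17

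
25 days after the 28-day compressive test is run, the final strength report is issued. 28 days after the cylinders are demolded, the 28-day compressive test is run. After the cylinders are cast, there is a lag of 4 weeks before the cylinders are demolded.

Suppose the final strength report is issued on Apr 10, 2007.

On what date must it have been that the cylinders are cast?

The final strength report is issued: Apr 10, 2007.
The 28-day compressive test is run: Apr 10, 2007 − 25 days = Mar 16, 2007.
The cylinders are demolded: Mar 16, 2007 − 28 days = Feb 16, 2007.
The cylinders are cast: Feb 16, 2007 − 4 weeks = Jan 19, 2007.

Jan 19, 2007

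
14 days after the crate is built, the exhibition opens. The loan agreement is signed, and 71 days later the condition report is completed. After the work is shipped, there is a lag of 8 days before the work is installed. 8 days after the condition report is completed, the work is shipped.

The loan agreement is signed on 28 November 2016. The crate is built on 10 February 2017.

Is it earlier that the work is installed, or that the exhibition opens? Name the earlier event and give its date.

The loan agreement is signed: Nov 28, 2016.
The condition report is completed: Nov 28, 2016 + 71 days = Feb 7, 2017.
The work is shipped: Feb 7, 2017 + 8 days = Feb 15, 2017.
The work is installed: Feb 15, 2017 + 8 days = Feb 23, 2017.
The crate is built: Feb 10, 2017.
The exhibition opens: Feb 10, 2017 + 14 days = Feb 24, 2017.
Comparing: the work is installed on Feb 23, 2017 vs the exhibition opens on Feb 24, 2017. Earlier: the work is installed.

The work is installed — 23 February 2017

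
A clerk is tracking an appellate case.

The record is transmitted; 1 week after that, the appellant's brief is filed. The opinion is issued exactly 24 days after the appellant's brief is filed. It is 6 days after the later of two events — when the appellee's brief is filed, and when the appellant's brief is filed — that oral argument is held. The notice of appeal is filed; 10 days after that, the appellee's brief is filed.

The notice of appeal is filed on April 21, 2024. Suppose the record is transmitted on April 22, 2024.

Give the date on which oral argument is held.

May 7, 2024

The notice of appeal is filed: Apr 21, 2024.
The appellee's brief is filed: Apr 21, 2024 + 10 days = May 1, 2024.
The record is transmitted: Apr 22, 2024.
The appellant's brief is filed: Apr 22, 2024 + 1 week = Apr 29, 2024.
Both prerequisites met — the appellee's brief is filed (May 1, 2024), the appellant's brief is filed (Apr 29, 2024); the later is May 1, 2024.
Oral argument is held: May 1, 2024 + 6 days = May 7, 2024.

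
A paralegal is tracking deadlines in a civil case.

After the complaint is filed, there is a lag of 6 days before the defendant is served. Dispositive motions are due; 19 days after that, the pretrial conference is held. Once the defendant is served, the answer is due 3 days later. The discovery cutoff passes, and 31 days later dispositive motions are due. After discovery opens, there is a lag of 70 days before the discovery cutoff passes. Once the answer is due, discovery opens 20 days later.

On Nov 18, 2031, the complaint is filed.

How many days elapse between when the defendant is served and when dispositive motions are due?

124 days

Causal path: the defendant is served → the answer is due → discovery opens → the discovery cutoff passes → dispositive motions are due.
Total delay along the path: 3 + 20 + 70 + 31 = 124 days.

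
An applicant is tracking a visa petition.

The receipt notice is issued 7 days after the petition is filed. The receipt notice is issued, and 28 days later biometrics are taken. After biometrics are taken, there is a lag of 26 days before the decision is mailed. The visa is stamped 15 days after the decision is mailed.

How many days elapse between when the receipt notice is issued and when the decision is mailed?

Causal path: the receipt notice is issued → biometrics are taken → the decision is mailed.
Total delay along the path: 28 + 26 = 54 days.

54 days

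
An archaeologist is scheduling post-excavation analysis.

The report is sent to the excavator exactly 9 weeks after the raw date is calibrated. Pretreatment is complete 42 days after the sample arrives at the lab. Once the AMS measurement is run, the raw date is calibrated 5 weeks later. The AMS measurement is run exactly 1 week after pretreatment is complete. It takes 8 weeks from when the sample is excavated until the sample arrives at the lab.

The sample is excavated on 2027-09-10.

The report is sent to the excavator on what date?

2028-03-31

The sample is excavated: Sep 10, 2027.
The sample arrives at the lab: Sep 10, 2027 + 8 weeks = Nov 5, 2027.
Pretreatment is complete: Nov 5, 2027 + 42 days = Dec 17, 2027.
The AMS measurement is run: Dec 17, 2027 + 1 week = Dec 24, 2027.
The raw date is calibrated: Dec 24, 2027 + 5 weeks = Jan 28, 2028.
The report is sent to the excavator: Jan 28, 2028 + 9 weeks = Mar 31, 2028.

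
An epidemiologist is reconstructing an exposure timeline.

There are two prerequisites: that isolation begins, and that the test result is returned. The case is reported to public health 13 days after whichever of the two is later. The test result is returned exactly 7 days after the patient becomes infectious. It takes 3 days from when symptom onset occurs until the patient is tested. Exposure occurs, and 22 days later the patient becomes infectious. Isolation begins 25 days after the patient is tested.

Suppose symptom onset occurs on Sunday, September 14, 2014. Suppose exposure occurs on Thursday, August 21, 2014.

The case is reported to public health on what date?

Saturday, October 25, 2014

Symptom onset occurs: Sep 14, 2014.
The patient is tested: Sep 14, 2014 + 3 days = Sep 17, 2014.
Isolation begins: Sep 17, 2014 + 25 days = Oct 12, 2014.
Exposure occurs: Aug 21, 2014.
The patient becomes infectious: Aug 21, 2014 + 22 days = Sep 12, 2014.
The test result is returned: Sep 12, 2014 + 7 days = Sep 19, 2014.
Both prerequisites met — isolation begins (Oct 12, 2014), the test result is returned (Sep 19, 2014); the later is Oct 12, 2014.
The case is reported to public health: Oct 12, 2014 + 13 days = Oct 25, 2014.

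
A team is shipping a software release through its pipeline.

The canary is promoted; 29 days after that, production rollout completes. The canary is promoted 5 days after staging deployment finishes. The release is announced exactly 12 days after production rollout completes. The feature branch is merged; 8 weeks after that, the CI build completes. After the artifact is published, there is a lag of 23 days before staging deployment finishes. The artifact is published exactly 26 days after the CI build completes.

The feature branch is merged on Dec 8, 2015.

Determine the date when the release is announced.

May 7, 2016

The feature branch is merged: Dec 8, 2015.
The CI build completes: Dec 8, 2015 + 8 weeks = Feb 2, 2016.
The artifact is published: Feb 2, 2016 + 26 days = Feb 28, 2016.
Staging deployment finishes: Feb 28, 2016 + 23 days = Mar 22, 2016.
The canary is promoted: Mar 22, 2016 + 5 days = Mar 27, 2016.
Production rollout completes: Mar 27, 2016 + 29 days = Apr 25, 2016.
The release is announced: Apr 25, 2016 + 12 days = May 7, 2016.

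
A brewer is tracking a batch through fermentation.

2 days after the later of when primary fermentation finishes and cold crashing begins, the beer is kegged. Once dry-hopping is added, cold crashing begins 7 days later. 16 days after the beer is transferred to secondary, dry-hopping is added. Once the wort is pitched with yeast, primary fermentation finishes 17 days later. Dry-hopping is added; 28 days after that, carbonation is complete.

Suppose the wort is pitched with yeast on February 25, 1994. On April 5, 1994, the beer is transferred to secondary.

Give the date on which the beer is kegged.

The wort is pitched with yeast: Feb 25, 1994.
Primary fermentation finishes: Feb 25, 1994 + 17 days = Mar 14, 1994.
The beer is transferred to secondary: Apr 5, 1994.
Dry-hopping is added: Apr 5, 1994 + 16 days = Apr 21, 1994.
Cold crashing begins: Apr 21, 1994 + 7 days = Apr 28, 1994.
Both prerequisites met — primary fermentation finishes (Mar 14, 1994), cold crashing begins (Apr 28, 1994); the later is Apr 28, 1994.
The beer is kegged: Apr 28, 1994 + 2 days = Apr 30, 1994.

April 30, 1994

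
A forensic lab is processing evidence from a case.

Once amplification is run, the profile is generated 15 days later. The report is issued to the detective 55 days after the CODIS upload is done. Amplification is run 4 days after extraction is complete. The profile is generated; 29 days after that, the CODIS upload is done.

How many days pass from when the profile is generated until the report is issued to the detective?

Causal path: the profile is generated → the CODIS upload is done → the report is issued to the detective.
Total delay along the path: 29 + 55 = 84 days.

84 days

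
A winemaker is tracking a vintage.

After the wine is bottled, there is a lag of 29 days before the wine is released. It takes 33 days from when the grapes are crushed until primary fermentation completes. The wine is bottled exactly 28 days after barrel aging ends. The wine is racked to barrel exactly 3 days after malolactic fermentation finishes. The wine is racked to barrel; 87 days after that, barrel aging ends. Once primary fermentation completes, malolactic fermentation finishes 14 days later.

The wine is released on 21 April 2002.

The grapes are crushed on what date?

9 October 2001

The wine is released: Apr 21, 2002.
The wine is bottled: Apr 21, 2002 − 29 days = Mar 23, 2002.
Barrel aging ends: Mar 23, 2002 − 28 days = Feb 23, 2002.
The wine is racked to barrel: Feb 23, 2002 − 87 days = Nov 28, 2001.
Malolactic fermentation finishes: Nov 28, 2001 − 3 days = Nov 25, 2001.
Primary fermentation completes: Nov 25, 2001 − 14 days = Nov 11, 2001.
The grapes are crushed: Nov 11, 2001 − 33 days = Oct 9, 2001.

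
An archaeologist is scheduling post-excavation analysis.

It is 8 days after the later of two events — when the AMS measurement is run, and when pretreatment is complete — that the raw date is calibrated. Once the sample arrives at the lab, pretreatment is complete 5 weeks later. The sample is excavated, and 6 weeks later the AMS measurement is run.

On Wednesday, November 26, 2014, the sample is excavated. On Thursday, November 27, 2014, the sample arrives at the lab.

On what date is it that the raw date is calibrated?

Thursday, January 15, 2015

The sample is excavated: Nov 26, 2014.
The AMS measurement is run: Nov 26, 2014 + 6 weeks = Jan 7, 2015.
The sample arrives at the lab: Nov 27, 2014.
Pretreatment is complete: Nov 27, 2014 + 5 weeks = Jan 1, 2015.
Both prerequisites met — the AMS measurement is run (Jan 7, 2015), pretreatment is complete (Jan 1, 2015); the later is Jan 7, 2015.
The raw date is calibrated: Jan 7, 2015 + 8 days = Jan 15, 2015.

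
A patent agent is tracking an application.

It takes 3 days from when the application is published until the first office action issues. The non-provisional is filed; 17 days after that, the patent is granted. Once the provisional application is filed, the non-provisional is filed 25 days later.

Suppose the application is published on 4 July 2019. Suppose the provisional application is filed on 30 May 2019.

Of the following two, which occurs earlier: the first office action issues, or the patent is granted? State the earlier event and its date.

The application is published: Jul 4, 2019.
The first office action issues: Jul 4, 2019 + 3 days = Jul 7, 2019.
The provisional application is filed: May 30, 2019.
The non-provisional is filed: May 30, 2019 + 25 days = Jun 24, 2019.
The patent is granted: Jun 24, 2019 + 17 days = Jul 11, 2019.
Comparing: the first office action issues on Jul 7, 2019 vs the patent is granted on Jul 11, 2019. Earlier: the first office action issues.

The first office action issues — 7 July 2019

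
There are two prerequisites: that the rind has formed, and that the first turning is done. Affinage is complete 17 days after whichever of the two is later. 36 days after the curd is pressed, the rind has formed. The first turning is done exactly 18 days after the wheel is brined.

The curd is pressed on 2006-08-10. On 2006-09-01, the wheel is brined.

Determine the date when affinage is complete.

2006-10-06

The curd is pressed: Aug 10, 2006.
The rind has formed: Aug 10, 2006 + 36 days = Sep 15, 2006.
The wheel is brined: Sep 1, 2006.
The first turning is done: Sep 1, 2006 + 18 days = Sep 19, 2006.
Both prerequisites met — the rind has formed (Sep 15, 2006), the first turning is done (Sep 19, 2006); the later is Sep 19, 2006.
Affinage is complete: Sep 19, 2006 + 17 days = Oct 6, 2006.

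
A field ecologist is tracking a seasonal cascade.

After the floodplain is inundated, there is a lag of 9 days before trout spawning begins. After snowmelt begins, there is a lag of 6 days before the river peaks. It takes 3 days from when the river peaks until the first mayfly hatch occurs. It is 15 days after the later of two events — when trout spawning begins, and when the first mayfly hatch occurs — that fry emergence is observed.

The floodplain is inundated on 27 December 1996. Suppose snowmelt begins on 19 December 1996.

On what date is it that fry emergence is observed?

20 January 1997

The floodplain is inundated: Dec 27, 1996.
Trout spawning begins: Dec 27, 1996 + 9 days = Jan 5, 1997.
Snowmelt begins: Dec 19, 1996.
The river peaks: Dec 19, 1996 + 6 days = Dec 25, 1996.
The first mayfly hatch occurs: Dec 25, 1996 + 3 days = Dec 28, 1996.
Both prerequisites met — trout spawning begins (Jan 5, 1997), the first mayfly hatch occurs (Dec 28, 1996); the later is Jan 5, 1997.
Fry emergence is observed: Jan 5, 1997 + 15 days = Jan 20, 1997.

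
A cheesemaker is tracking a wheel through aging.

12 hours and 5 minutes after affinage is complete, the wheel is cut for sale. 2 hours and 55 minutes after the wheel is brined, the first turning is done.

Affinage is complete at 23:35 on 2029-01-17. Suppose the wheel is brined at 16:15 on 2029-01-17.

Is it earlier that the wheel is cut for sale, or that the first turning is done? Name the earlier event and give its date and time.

Affinage is complete: 23:35 Jan 17, 2029.
The wheel is cut for sale: 23:35 Jan 17, 2029 + 12h05m = 11:40 Jan 18, 2029.
The wheel is brined: 16:15 Jan 17, 2029.
The first turning is done: 16:15 Jan 17, 2029 + 2h55m = 19:10 Jan 17, 2029.
Comparing: the wheel is cut for sale at 11:40 Jan 18, 2029 vs the first turning is done at 19:10 Jan 17, 2029. Earlier: the first turning is done.

The first turning is done — 19:10 on 2029-01-17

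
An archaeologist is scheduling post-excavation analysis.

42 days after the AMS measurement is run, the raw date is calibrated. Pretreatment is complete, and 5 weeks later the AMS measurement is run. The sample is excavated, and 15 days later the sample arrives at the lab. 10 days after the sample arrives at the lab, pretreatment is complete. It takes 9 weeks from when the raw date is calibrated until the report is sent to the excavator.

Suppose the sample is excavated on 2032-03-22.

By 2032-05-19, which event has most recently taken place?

The sample is excavated: Mar 22, 2032.
The sample arrives at the lab: Mar 22, 2032 + 15 days = Apr 6, 2032.
Pretreatment is complete: Apr 6, 2032 + 10 days = Apr 16, 2032.
The AMS measurement is run: Apr 16, 2032 + 5 weeks = May 21, 2032.
The raw date is calibrated: May 21, 2032 + 42 days = Jul 2, 2032.
The report is sent to the excavator: Jul 2, 2032 + 9 weeks = Sep 3, 2032.
May 19, 2032 falls between when pretreatment is complete (Apr 16, 2032) and when the AMS measurement is run (May 21, 2032).

Pretreatment is complete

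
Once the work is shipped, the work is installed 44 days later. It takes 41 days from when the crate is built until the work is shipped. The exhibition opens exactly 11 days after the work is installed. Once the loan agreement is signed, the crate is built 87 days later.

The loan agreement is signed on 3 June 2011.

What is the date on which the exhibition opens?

The loan agreement is signed: Jun 3, 2011.
The crate is built: Jun 3, 2011 + 87 days = Aug 29, 2011.
The work is shipped: Aug 29, 2011 + 41 days = Oct 9, 2011.
The work is installed: Oct 9, 2011 + 44 days = Nov 22, 2011.
The exhibition opens: Nov 22, 2011 + 11 days = Dec 3, 2011.

3 December 2011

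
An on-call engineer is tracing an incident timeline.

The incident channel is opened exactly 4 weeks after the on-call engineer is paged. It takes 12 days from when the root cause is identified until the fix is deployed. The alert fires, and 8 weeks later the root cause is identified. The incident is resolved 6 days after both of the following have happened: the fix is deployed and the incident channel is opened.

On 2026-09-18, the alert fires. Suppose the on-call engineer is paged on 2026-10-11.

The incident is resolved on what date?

2026-12-01

The alert fires: Sep 18, 2026.
The root cause is identified: Sep 18, 2026 + 8 weeks = Nov 13, 2026.
The fix is deployed: Nov 13, 2026 + 12 days = Nov 25, 2026.
The on-call engineer is paged: Oct 11, 2026.
The incident channel is opened: Oct 11, 2026 + 4 weeks = Nov 8, 2026.
Both prerequisites met — the fix is deployed (Nov 25, 2026), the incident channel is opened (Nov 8, 2026); the later is Nov 25, 2026.
The incident is resolved: Nov 25, 2026 + 6 days = Dec 1, 2026.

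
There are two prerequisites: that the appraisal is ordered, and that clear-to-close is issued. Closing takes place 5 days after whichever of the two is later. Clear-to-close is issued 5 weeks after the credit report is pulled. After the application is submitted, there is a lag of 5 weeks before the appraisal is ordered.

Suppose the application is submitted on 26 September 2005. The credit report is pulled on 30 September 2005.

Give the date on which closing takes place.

The application is submitted: Sep 26, 2005.
The appraisal is ordered: Sep 26, 2005 + 5 weeks = Oct 31, 2005.
The credit report is pulled: Sep 30, 2005.
Clear-to-close is issued: Sep 30, 2005 + 5 weeks = Nov 4, 2005.
Both prerequisites met — the appraisal is ordered (Oct 31, 2005), clear-to-close is issued (Nov 4, 2005); the later is Nov 4, 2005.
Closing takes place: Nov 4, 2005 + 5 days = Nov 9, 2005.

9 November 2005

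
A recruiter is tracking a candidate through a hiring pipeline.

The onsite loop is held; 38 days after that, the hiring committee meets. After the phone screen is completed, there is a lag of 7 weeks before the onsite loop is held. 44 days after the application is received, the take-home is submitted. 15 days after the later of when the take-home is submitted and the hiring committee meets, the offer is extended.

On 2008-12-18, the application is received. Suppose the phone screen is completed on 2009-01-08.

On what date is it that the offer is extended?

2009-04-20

The application is received: Dec 18, 2008.
The take-home is submitted: Dec 18, 2008 + 44 days = Jan 31, 2009.
The phone screen is completed: Jan 8, 2009.
The onsite loop is held: Jan 8, 2009 + 7 weeks = Feb 26, 2009.
The hiring committee meets: Feb 26, 2009 + 38 days = Apr 5, 2009.
Both prerequisites met — the take-home is submitted (Jan 31, 2009), the hiring committee meets (Apr 5, 2009); the later is Apr 5, 2009.
The offer is extended: Apr 5, 2009 + 15 days = Apr 20, 2009.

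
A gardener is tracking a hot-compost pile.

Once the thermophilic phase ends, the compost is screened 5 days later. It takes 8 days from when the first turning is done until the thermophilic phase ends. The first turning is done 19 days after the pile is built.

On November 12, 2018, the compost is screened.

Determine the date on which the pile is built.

October 11, 2018

The compost is screened: Nov 12, 2018.
The thermophilic phase ends: Nov 12, 2018 − 5 days = Nov 7, 2018.
The first turning is done: Nov 7, 2018 − 8 days = Oct 30, 2018.
The pile is built: Oct 30, 2018 − 19 days = Oct 11, 2018.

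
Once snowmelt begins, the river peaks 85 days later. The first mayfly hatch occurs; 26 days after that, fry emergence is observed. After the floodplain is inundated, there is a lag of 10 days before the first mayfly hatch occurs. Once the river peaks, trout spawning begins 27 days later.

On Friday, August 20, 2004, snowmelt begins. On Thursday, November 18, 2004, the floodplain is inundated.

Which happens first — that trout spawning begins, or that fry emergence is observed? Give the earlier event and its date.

Snowmelt begins: Aug 20, 2004.
The river peaks: Aug 20, 2004 + 85 days = Nov 13, 2004.
Trout spawning begins: Nov 13, 2004 + 27 days = Dec 10, 2004.
The floodplain is inundated: Nov 18, 2004.
The first mayfly hatch occurs: Nov 18, 2004 + 10 days = Nov 28, 2004.
Fry emergence is observed: Nov 28, 2004 + 26 days = Dec 24, 2004.
Comparing: trout spawning begins on Dec 10, 2004 vs fry emergence is observed on Dec 24, 2004. Earlier: trout spawning begins.

Trout spawning begins — Friday, December 10, 2004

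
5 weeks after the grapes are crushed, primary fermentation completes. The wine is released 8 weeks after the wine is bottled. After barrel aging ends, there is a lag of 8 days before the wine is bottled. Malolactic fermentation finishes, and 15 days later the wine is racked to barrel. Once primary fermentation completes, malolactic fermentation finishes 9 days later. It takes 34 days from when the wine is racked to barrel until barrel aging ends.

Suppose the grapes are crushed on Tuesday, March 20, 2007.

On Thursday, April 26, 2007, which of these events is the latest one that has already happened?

The grapes are crushed: Mar 20, 2007.
Primary fermentation completes: Mar 20, 2007 + 5 weeks = Apr 24, 2007.
Malolactic fermentation finishes: Apr 24, 2007 + 9 days = May 3, 2007.
The wine is racked to barrel: May 3, 2007 + 15 days = May 18, 2007.
Barrel aging ends: May 18, 2007 + 34 days = Jun 21, 2007.
The wine is bottled: Jun 21, 2007 + 8 days = Jun 29, 2007.
The wine is released: Jun 29, 2007 + 8 weeks = Aug 24, 2007.
Apr 26, 2007 falls between when primary fermentation completes (Apr 24, 2007) and when malolactic fermentation finishes (May 3, 2007).

Primary fermentation completes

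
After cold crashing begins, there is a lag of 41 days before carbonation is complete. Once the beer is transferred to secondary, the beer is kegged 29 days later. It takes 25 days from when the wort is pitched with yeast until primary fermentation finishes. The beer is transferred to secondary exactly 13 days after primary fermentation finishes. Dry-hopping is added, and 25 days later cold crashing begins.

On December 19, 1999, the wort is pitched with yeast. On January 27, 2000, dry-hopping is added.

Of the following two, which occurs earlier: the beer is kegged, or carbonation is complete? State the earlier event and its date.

The beer is kegged — February 24, 2000

The wort is pitched with yeast: Dec 19, 1999.
Primary fermentation finishes: Dec 19, 1999 + 25 days = Jan 13, 2000.
The beer is transferred to secondary: Jan 13, 2000 + 13 days = Jan 26, 2000.
The beer is kegged: Jan 26, 2000 + 29 days = Feb 24, 2000.
Dry-hopping is added: Jan 27, 2000.
Cold crashing begins: Jan 27, 2000 + 25 days = Feb 21, 2000.
Carbonation is complete: Feb 21, 2000 + 41 days = Apr 2, 2000.
Comparing: the beer is kegged on Feb 24, 2000 vs carbonation is complete on Apr 2, 2000. Earlier: the beer is kegged.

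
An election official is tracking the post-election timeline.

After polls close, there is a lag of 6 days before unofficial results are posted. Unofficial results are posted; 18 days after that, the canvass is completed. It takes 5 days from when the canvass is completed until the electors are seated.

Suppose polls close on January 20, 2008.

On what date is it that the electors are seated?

February 18, 2008

Polls close: Jan 20, 2008.
Unofficial results are posted: Jan 20, 2008 + 6 days = Jan 26, 2008.
The canvass is completed: Jan 26, 2008 + 18 days = Feb 13, 2008.
The electors are seated: Feb 13, 2008 + 5 days = Feb 18, 2008.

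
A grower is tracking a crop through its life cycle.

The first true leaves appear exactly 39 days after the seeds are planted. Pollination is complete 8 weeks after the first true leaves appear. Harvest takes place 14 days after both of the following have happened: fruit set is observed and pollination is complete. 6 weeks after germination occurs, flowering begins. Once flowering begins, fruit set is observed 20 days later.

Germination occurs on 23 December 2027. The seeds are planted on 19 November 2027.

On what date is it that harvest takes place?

Germination occurs: Dec 23, 2027.
Flowering begins: Dec 23, 2027 + 6 weeks = Feb 3, 2028.
Fruit set is observed: Feb 3, 2028 + 20 days = Feb 23, 2028.
The seeds are planted: Nov 19, 2027.
The first true leaves appear: Nov 19, 2027 + 39 days = Dec 28, 2027.
Pollination is complete: Dec 28, 2027 + 8 weeks = Feb 22, 2028.
Both prerequisites met — fruit set is observed (Feb 23, 2028), pollination is complete (Feb 22, 2028); the later is Feb 23, 2028.
Harvest takes place: Feb 23, 2028 + 14 days = Mar 8, 2028.

8 March 2028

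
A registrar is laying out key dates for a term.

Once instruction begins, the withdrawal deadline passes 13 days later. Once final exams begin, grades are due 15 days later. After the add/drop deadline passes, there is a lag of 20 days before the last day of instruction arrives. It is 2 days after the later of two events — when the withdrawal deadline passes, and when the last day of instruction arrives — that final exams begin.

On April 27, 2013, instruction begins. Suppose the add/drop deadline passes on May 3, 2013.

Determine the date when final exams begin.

May 25, 2013

Instruction begins: Apr 27, 2013.
The withdrawal deadline passes: Apr 27, 2013 + 13 days = May 10, 2013.
The add/drop deadline passes: May 3, 2013.
The last day of instruction arrives: May 3, 2013 + 20 days = May 23, 2013.
Both prerequisites met — the withdrawal deadline passes (May 10, 2013), the last day of instruction arrives (May 23, 2013); the later is May 23, 2013.
Final exams begin: May 23, 2013 + 2 days = May 25, 2013.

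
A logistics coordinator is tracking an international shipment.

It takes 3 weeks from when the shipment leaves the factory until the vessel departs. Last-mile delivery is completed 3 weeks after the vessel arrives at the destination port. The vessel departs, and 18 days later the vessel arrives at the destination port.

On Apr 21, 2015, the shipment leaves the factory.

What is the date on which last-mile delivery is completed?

Jun 20, 2015

The shipment leaves the factory: Apr 21, 2015.
The vessel departs: Apr 21, 2015 + 3 weeks = May 12, 2015.
The vessel arrives at the destination port: May 12, 2015 + 18 days = May 30, 2015.
Last-mile delivery is completed: May 30, 2015 + 3 weeks = Jun 20, 2015.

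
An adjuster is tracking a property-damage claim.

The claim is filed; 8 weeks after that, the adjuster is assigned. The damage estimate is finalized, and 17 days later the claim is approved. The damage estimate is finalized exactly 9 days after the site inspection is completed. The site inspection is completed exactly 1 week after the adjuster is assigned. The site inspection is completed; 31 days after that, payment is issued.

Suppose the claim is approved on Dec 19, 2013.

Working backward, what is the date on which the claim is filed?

The claim is approved: Dec 19, 2013.
The damage estimate is finalized: Dec 19, 2013 − 17 days = Dec 2, 2013.
The site inspection is completed: Dec 2, 2013 − 9 days = Nov 23, 2013.
The adjuster is assigned: Nov 23, 2013 − 1 week = Nov 16, 2013.
The claim is filed: Nov 16, 2013 − 8 weeks = Sep 21, 2013.

Sep 21, 2013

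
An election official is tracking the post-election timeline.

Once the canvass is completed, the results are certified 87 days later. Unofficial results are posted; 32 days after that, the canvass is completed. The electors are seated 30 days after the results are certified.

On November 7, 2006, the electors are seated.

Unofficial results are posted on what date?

The electors are seated: Nov 7, 2006.
The results are certified: Nov 7, 2006 − 30 days = Oct 8, 2006.
The canvass is completed: Oct 8, 2006 − 87 days = Jul 13, 2006.
Unofficial results are posted: Jul 13, 2006 − 32 days = Jun 11, 2006.

June 11, 2006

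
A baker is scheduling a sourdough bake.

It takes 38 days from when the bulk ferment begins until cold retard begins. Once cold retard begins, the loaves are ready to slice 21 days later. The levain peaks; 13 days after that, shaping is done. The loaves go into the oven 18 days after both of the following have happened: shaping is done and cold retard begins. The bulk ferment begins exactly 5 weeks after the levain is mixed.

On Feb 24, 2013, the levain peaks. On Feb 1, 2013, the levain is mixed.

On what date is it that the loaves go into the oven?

May 3, 2013

The levain peaks: Feb 24, 2013.
Shaping is done: Feb 24, 2013 + 13 days = Mar 9, 2013.
The levain is mixed: Feb 1, 2013.
The bulk ferment begins: Feb 1, 2013 + 5 weeks = Mar 8, 2013.
Cold retard begins: Mar 8, 2013 + 38 days = Apr 15, 2013.
Both prerequisites met — shaping is done (Mar 9, 2013), cold retard begins (Apr 15, 2013); the later is Apr 15, 2013.
The loaves go into the oven: Apr 15, 2013 + 18 days = May 3, 2013.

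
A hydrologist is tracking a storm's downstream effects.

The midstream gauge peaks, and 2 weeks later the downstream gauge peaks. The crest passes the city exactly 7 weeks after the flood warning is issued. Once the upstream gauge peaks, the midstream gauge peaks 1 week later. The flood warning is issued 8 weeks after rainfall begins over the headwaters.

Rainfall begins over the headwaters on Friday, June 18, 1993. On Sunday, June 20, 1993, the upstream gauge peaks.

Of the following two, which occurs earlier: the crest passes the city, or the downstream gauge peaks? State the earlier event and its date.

Rainfall begins over the headwaters: Jun 18, 1993.
The flood warning is issued: Jun 18, 1993 + 8 weeks = Aug 13, 1993.
The crest passes the city: Aug 13, 1993 + 7 weeks = Oct 1, 1993.
The upstream gauge peaks: Jun 20, 1993.
The midstream gauge peaks: Jun 20, 1993 + 1 week = Jun 27, 1993.
The downstream gauge peaks: Jun 27, 1993 + 2 weeks = Jul 11, 1993.
Comparing: the crest passes the city on Oct 1, 1993 vs the downstream gauge peaks on Jul 11, 1993. Earlier: the downstream gauge peaks.

The downstream gauge peaks — Sunday, July 11, 1993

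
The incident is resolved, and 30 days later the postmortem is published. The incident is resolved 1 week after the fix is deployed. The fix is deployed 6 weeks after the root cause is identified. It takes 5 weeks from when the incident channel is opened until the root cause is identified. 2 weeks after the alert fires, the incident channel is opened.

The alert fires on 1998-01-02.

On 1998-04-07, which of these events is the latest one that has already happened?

The fix is deployed

The alert fires: Jan 2, 1998.
The incident channel is opened: Jan 2, 1998 + 2 weeks = Jan 16, 1998.
The root cause is identified: Jan 16, 1998 + 5 weeks = Feb 20, 1998.
The fix is deployed: Feb 20, 1998 + 6 weeks = Apr 3, 1998.
The incident is resolved: Apr 3, 1998 + 1 week = Apr 10, 1998.
The postmortem is published: Apr 10, 1998 + 30 days = May 10, 1998.
Apr 7, 1998 falls between when the fix is deployed (Apr 3, 1998) and when the incident is resolved (Apr 10, 1998).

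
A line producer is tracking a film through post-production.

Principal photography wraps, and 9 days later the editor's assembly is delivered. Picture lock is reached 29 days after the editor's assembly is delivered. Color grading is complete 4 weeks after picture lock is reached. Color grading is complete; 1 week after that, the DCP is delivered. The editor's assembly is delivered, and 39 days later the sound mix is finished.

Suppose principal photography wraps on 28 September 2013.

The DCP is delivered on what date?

Principal photography wraps: Sep 28, 2013.
The editor's assembly is delivered: Sep 28, 2013 + 9 days = Oct 7, 2013.
Picture lock is reached: Oct 7, 2013 + 29 days = Nov 5, 2013.
Color grading is complete: Nov 5, 2013 + 4 weeks = Dec 3, 2013.
The DCP is delivered: Dec 3, 2013 + 1 week = Dec 10, 2013.

10 December 2013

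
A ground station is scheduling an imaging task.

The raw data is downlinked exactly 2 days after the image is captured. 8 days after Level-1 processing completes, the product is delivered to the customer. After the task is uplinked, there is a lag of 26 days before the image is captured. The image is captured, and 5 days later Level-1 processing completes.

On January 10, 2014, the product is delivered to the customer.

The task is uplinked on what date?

The product is delivered to the customer: Jan 10, 2014.
Level-1 processing completes: Jan 10, 2014 − 8 days = Jan 2, 2014.
The image is captured: Jan 2, 2014 − 5 days = Dec 28, 2013.
The task is uplinked: Dec 28, 2013 − 26 days = Dec 2, 2013.

December 2, 2013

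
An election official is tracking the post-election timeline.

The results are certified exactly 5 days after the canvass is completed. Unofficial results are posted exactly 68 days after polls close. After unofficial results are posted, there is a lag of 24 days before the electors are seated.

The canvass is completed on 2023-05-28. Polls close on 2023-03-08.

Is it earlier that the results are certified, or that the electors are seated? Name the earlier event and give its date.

The canvass is completed: May 28, 2023.
The results are certified: May 28, 2023 + 5 days = Jun 2, 2023.
Polls close: Mar 8, 2023.
Unofficial results are posted: Mar 8, 2023 + 68 days = May 15, 2023.
The electors are seated: May 15, 2023 + 24 days = Jun 8, 2023.
Comparing: the results are certified on Jun 2, 2023 vs the electors are seated on Jun 8, 2023. Earlier: the results are certified.

The results are certified — 2023-06-02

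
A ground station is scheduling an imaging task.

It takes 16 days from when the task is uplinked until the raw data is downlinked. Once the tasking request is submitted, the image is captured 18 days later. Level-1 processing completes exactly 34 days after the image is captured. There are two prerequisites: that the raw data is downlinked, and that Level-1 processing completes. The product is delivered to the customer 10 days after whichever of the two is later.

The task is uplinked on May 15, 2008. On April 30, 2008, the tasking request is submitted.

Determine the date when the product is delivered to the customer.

The task is uplinked: May 15, 2008.
The raw data is downlinked: May 15, 2008 + 16 days = May 31, 2008.
The tasking request is submitted: Apr 30, 2008.
The image is captured: Apr 30, 2008 + 18 days = May 18, 2008.
Level-1 processing completes: May 18, 2008 + 34 days = Jun 21, 2008.
Both prerequisites met — the raw data is downlinked (May 31, 2008), Level-1 processing completes (Jun 21, 2008); the later is Jun 21, 2008.
The product is delivered to the customer: Jun 21, 2008 + 10 days = Jul 1, 2008.

July 1, 2008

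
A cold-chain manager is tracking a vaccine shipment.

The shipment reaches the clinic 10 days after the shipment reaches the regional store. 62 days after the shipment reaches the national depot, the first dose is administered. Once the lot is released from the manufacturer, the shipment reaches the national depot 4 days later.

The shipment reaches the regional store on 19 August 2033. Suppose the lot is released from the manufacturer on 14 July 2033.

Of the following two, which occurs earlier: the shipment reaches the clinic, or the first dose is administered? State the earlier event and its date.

The shipment reaches the regional store: Aug 19, 2033.
The shipment reaches the clinic: Aug 19, 2033 + 10 days = Aug 29, 2033.
The lot is released from the manufacturer: Jul 14, 2033.
The shipment reaches the national depot: Jul 14, 2033 + 4 days = Jul 18, 2033.
The first dose is administered: Jul 18, 2033 + 62 days = Sep 18, 2033.
Comparing: the shipment reaches the clinic on Aug 29, 2033 vs the first dose is administered on Sep 18, 2033. Earlier: the shipment reaches the clinic.

The shipment reaches the clinic — 29 August 2033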